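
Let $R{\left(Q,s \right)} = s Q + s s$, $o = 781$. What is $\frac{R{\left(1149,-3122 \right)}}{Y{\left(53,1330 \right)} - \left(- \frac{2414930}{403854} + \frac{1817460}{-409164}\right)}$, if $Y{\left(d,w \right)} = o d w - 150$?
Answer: $\frac{21205111040096907}{189521292855616075} \approx 0.11189$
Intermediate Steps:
$R{\left(Q,s \right)} = s^{2} + Q s$ ($R{\left(Q,s \right)} = Q s + s^{2} = s^{2} + Q s$)
$Y{\left(d,w \right)} = -150 + 781 d w$ ($Y{\left(d,w \right)} = 781 d w - 150 = -150 + 781 d w$)
$\frac{R{\left(1149,-3122 \right)}}{Y{\left(53,1330 \right)} - \left(- \frac{2414930}{403854} + \frac{1817460}{-409164}\right)} = \frac{\left(-3122\right) \left(1149 - 3122\right)}{\left(-150 + 781 \cdot 53 \cdot 1330\right) - \left(- \frac{2414930}{403854} + \frac{1817460}{-409164}\right)} = \frac{\left(-3122\right) \left(-1973\right)}{\left(-150 + 55052690\right) - \left(\left(-2414930\right) \frac{1}{403854} + 1817460 \left(- \frac{1}{409164}\right)\right)} = \frac{6159706}{55052540 - \left(- \frac{1207465}{201927} - \frac{151455}{34097}\right)} = \frac{6159706}{55052540 - - \frac{71753787890}{6885104919}} = \frac{6159706}{55052540 + \frac{71753787890}{6885104919}} = \frac{6159706}{\frac{379042585711232150}{6885104919}} = 6159706 \cdot \frac{6885104919}{379042585711232150} = \frac{21205111040096907}{189521292855616075}$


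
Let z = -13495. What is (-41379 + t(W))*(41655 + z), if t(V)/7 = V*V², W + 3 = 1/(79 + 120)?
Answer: -9224463203591680/7880599 ≈ -1.1705e+9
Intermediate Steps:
W = -596/199 (W = -3 + 1/(79 + 120) = -3 + 1/199 = -596/199 ≈ -2.9950)
t(V) = 7*V³ (t(V) = 7*(V*V²) = 7*V³)
(-41379 + t(W))*(41655 + z) = (-41379 + 7*(-596/199)³)*(41655 - 13495) = (-41379 + 7*(-211708736/7880599))*28160 = (-41379 - 1481961152/7880599)*28160 = -327573267173/7880599*28160 = -9224463203591680/7880599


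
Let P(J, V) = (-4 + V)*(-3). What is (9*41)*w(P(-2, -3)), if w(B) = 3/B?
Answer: 369/7 ≈ 52.714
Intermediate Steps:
P(J, V) = 12 - 3*V
(9*41)*w(P(-2, -3)) = (9*41)*(3/(12 - 3*(-3))) = 369*(3/(12 + 9)) = 369*(3/21) = 369*(3*(1/21)) = 369*(⅐) = 369/7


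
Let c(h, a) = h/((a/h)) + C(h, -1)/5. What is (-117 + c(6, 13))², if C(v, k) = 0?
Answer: 2205225/169 ≈ 13049.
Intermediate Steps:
c(h, a) = h²/a (c(h, a) = h/((a/h)) + 0/5 = h*(h/a) + 0*(⅕) = h²/a + 0 = h²/a)
(-117 + c(6, 13))² = (-117 + 6²/13)² = (-117 + (1/13)*36)² = (-117 + 36/13)² = (-1485/13)² = 2205225/169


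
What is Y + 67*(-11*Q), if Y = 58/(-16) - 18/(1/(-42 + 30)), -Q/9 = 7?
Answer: 373147/8 ≈ 46643.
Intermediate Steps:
Q = -63 (Q = -9*7 = -63)
Y = 1699/8 (Y = 58*(-1/16) - 18/(1/(-12)) = -29/8 - 18/(-1/12) = -29/8 - 18*(-12) = -29/8 + 216 = 1699/8 ≈ 212.38)
Y + 67*(-11*Q) = 1699/8 + 67*(-11*(-63)) = 1699/8 + 67*693 = 1699/8 + 46431 = 373147/8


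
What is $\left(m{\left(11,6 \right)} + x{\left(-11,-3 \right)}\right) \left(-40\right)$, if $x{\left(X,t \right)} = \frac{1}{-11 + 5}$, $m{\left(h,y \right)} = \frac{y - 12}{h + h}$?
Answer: $\frac{580}{33} \approx 17.576$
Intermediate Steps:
$m{\left(h,y \right)} = \frac{-12 + y}{2 h}$
$x{\left(X,t \right)} = - \frac{1}{6}$ ($x{\left(X,t \right)} = \frac{1}{-6} = - \frac{1}{6}$)
$\left(m{\left(11,6 \right)} + x{\left(-11,-3 \right)}\right) \left(-40\right) = \left(\frac{-12 + 6}{2 \cdot 11} - \frac{1}{6}\right) \left(-40\right) = \left(\frac{1}{2} \cdot \frac{1}{11} \left(-6\right) - \frac{1}{6}\right) \left(-40\right) = \left(- \frac{3}{11} - \frac{1}{6}\right) \left(-40\right) = \left(- \frac{29}{66}\right) \left(-40\right) = \frac{580}{33}$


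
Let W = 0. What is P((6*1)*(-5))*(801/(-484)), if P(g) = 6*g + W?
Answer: 36045/121 ≈ 297.89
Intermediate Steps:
P(g) = 6*g (P(g) = 6*g + 0 = 6*g)
P((6*1)*(-5))*(801/(-484)) = (6*((6*1)*(-5)))*(801/(-484)) = (6*(6*(-5)))*(801*(-1/484)) = (6*(-30))*(-801/484) = -180*(-801/484) = 36045/121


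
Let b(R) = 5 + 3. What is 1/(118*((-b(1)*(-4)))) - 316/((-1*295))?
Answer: 20229/18880 ≈ 1.0715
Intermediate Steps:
b(R) = 8
1/(118*((-b(1)*(-4)))) - 316/((-1*295)) = 1/(118*((-1*8*(-4)))) - 316/((-1*295)) = 1/(118*((-8*(-4)))) - 316/(-295) = (1/118)/32 - 316*(-1/295) = (1/118)*(1/32) + 316/295 = 1/3776 + 316/295 = 20229/18880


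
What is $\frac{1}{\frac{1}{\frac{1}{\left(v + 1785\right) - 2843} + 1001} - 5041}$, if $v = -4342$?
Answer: $- \frac{5405399}{27248610959} \approx -0.00019837$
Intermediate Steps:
$\frac{1}{\frac{1}{\frac{1}{\left(v + 1785\right) - 2843} + 1001} - 5041} = \frac{1}{\frac{1}{\frac{1}{\left(-4342 + 1785\right) - 2843} + 1001} - 5041} = \frac{1}{\frac{1}{\frac{1}{-2557 - 2843} + 1001} - 5041} = \frac{1}{\frac{1}{\frac{1}{-5400} + 1001} - 5041} = \frac{1}{\frac{1}{- \frac{1}{5400} + 1001} - 5041} = \frac{1}{\frac{1}{\frac{5405399}{5400}} - 5041} = \frac{1}{\frac{5400}{5405399} - 5041} = \frac{1}{- \frac{27248610959}{5405399}} = - \frac{5405399}{27248610959}$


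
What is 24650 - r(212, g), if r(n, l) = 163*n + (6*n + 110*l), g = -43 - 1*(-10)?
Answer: -7548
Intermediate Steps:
g = -33 (g = -43 + 10 = -33)
r(n, l) = 110*l + 169*n
24650 - r(212, g) = 24650 - (110*(-33) + 169*212) = 24650 - (-3630 + 35828) = 24650 - 1*32198 = 24650 - 32198 = -7548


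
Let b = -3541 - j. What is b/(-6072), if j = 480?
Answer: 4021/6072 ≈ 0.66222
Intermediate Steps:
b = -4021 (b = -3541 - 1*480 = -3541 - 480 = -4021)
b/(-6072) = -4021/(-6072) = -4021*(-1/6072) = 4021/6072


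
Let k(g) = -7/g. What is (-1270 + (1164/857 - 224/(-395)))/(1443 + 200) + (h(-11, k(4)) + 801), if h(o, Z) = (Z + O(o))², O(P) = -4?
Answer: 7415355838193/8898882320 ≈ 833.29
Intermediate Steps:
h(o, Z) = (-4 + Z)² (h(o, Z) = (Z - 4)² = (-4 + Z)²)
(-1270 + (1164/857 - 224/(-395)))/(1443 + 200) + (h(-11, k(4)) + 801) = (-1270 + (1164/857 - 224/(-395)))/(1443 + 200) + ((-4 - 7/4)² + 801) = (-1270 + (1164*(1/857) - 224*(-1/395)))/1643 + ((-4 - 7*¼)² + 801) = (-1270 + (1164/857 + 224/395))*(1/1643) + ((-4 - 7/4)² + 801) = (-1270 + 651748/338515)*(1/1643) + ((-23/4)² + 801) = -429262302/338515*1/1643 + (529/16 + 801) = -429262302/556180145 + 13345/16 = 7415355838193/8898882320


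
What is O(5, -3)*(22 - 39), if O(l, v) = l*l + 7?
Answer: -544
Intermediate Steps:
O(l, v) = 7 + l**2 (O(l, v) = l**2 + 7 = 7 + l**2)
O(5, -3)*(22 - 39) = (7 + 5**2)*(22 - 39) = (7 + 25)*(-17) = 32*(-17) = -544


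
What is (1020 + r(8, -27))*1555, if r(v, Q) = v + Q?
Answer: 1556555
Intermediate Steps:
r(v, Q) = Q + v
(1020 + r(8, -27))*1555 = (1020 + (-27 + 8))*1555 = (1020 - 19)*1555 = 1001*1555 = 1556555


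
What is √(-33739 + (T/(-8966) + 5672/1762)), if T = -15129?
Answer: I*√2104836328807542374/7899046 ≈ 183.67*I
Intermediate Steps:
√(-33739 + (T/(-8966) + 5672/1762)) = √(-33739 + (-15129/(-8966) + 5672/1762)) = √(-33739 + (-15129*(-1/8966) + 5672*(1/1762))) = √(-33739 + (15129/8966 + 2836/881)) = √(-33739 + 38756225/7899046) = √(-266467156769/7899046) = I*√2104836328807542374/7899046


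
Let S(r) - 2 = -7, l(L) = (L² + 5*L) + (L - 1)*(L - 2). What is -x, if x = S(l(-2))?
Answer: 5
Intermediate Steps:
l(L) = L² + 5*L + (-1 + L)*(-2 + L) (l(L) = (L² + 5*L) + (-1 + L)*(-2 + L) = L² + 5*L + (-1 + L)*(-2 + L))
S(r) = -5 (S(r) = 2 - 7 = -5)
x = -5
-x = -1*(-5) = 5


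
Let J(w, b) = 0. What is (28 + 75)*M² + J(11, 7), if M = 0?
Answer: 0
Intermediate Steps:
(28 + 75)*M² + J(11, 7) = (28 + 75)*0² + 0 = 103*0 + 0 = 0 + 0 = 0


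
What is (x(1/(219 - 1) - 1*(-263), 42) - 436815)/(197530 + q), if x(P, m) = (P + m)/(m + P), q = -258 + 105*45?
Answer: -436814/201997 ≈ -2.1625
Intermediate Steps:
q = 4467 (q = -258 + 4725 = 4467)
x(P, m) = 1 (x(P, m) = (P + m)/(P + m) = 1)
(x(1/(219 - 1) - 1*(-263), 42) - 436815)/(197530 + q) = (1 - 436815)/(197530 + 4467) = -436814/201997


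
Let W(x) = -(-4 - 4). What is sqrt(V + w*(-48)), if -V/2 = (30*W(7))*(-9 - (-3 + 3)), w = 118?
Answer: 8*I*sqrt(21) ≈ 36.661*I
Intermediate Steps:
W(x) = 8 (W(x) = -1*(-8) = 8)
V = 4320 (V = -2*30*8*(-9 - (-3 + 3)) = -480*(-9 - 1*0) = -480*(-9 + 0) = -480*(-9) = -2*(-2160) = 4320)
sqrt(V + w*(-48)) = sqrt(4320 + 118*(-48)) = sqrt(4320 - 5664) = sqrt(-1344) = 8*I*sqrt(21)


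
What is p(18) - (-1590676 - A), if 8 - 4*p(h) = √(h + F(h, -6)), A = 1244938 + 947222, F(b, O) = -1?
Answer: 3782838 - √17/4 ≈ 3.7828e+6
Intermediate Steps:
A = 2192160
p(h) = 2 - √(-1 + h)/4 (p(h) = 2 - √(h - 1)/4 = 2 - √(-1 + h)/4)
p(18) - (-1590676 - A) = (2 - √(-1 + 18)/4) - (-1590676 - 1*2192160) = (2 - √17/4) - (-1590676 - 2192160) = (2 - √17/4) - 1*(-3782836) = (2 - √17/4) + 3782836 = 3782838 - √17/4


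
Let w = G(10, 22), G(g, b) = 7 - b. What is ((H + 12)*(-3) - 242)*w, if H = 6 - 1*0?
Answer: 4440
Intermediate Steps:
H = 6 (H = 6 + 0 = 6)
w = -15 (w = 7 - 1*22 = 7 - 22 = -15)
((H + 12)*(-3) - 242)*w = ((6 + 12)*(-3) - 242)*(-15) = (18*(-3) - 242)*(-15) = (-54 - 242)*(-15) = -296*(-15) = 4440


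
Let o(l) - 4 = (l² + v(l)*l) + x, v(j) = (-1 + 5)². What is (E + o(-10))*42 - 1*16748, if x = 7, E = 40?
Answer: -17126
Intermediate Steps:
v(j) = 16 (v(j) = 4² = 16)
o(l) = 11 + l² + 16*l (o(l) = 4 + ((l² + 16*l) + 7) = 4 + (7 + l² + 16*l) = 11 + l² + 16*l)
(E + o(-10))*42 - 1*16748 = (40 + (11 + (-10)² + 16*(-10)))*42 - 1*16748 = (40 + (11 + 100 - 160))*42 - 16748 = (40 - 49)*42 - 16748 = -9*42 - 16748 = -378 - 16748 = -17126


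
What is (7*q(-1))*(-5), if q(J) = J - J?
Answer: 0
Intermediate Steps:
q(J) = 0
(7*q(-1))*(-5) = (7*0)*(-5) = 0*(-5) = 0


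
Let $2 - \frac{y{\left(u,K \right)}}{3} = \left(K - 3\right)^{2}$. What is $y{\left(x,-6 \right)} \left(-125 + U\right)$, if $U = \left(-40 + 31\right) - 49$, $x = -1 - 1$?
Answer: $43371$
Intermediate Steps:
$x = -2$ ($x = -1 - 1 = -2$)
$y{\left(u,K \right)} = 6 - 3 \left(-3 + K\right)^{2}$ ($y{\left(u,K \right)} = 6 - 3 \left(K - 3\right)^{2} = 6 - 3 \left(-3 + K\right)^{2}$)
$U = -58$ ($U = -9 - 49 = -58$)
$y{\left(x,-6 \right)} \left(-125 + U\right) = \left(6 - 3 \left(-3 - 6\right)^{2}\right) \left(-125 - 58\right) = \left(6 - 3 \left(-9\right)^{2}\right) \left(-183\right) = \left(6 - 243\right) \left(-183\right) = \left(-237\right) \left(-183\right) = 43371$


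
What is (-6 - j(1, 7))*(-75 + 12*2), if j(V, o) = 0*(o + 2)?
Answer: 306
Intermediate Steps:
j(V, o) = 0 (j(V, o) = 0*(2 + o) = 0)
(-6 - j(1, 7))*(-75 + 12*2) = (-6 - 1*0)*(-75 + 12*2) = (-6 + 0)*(-75 + 24) = -6*(-51) = 306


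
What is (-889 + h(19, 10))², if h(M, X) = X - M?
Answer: 806404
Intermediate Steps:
(-889 + h(19, 10))² = (-889 + (10 - 1*19))² = (-889 + (10 - 19))² = (-889 - 9)² = (-898)² = 806404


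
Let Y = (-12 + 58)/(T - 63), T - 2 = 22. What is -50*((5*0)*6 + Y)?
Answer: 2300/39 ≈ 58.974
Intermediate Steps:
T = 24 (T = 2 + 22 = 24)
Y = -46/39 (Y = (-12 + 58)/(24 - 63) = 46/(-39) = 46*(-1/39) = -46/39 ≈ -1.1795)
-50*((5*0)*6 + Y) = -50*((5*0)*6 - 46/39) = -50*(0*6 - 46/39) = -50*(0 - 46/39) = -50*(-46/39) = 2300/39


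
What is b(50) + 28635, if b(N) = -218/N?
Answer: 715766/25 ≈ 28631.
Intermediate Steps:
b(50) + 28635 = -218/50 + 28635 = -218*1/50 + 28635 = -109/25 + 28635 = 715766/25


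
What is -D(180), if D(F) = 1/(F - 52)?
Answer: -1/128 ≈ -0.0078125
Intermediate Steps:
D(F) = 1/(-52 + F)
-D(180) = -1/(-52 + 180) = -1/128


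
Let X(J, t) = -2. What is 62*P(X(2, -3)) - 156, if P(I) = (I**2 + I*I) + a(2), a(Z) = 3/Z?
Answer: 433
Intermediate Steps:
P(I) = 3/2 + 2*I**2 (P(I) = (I**2 + I*I) + 3/2 = (I**2 + I**2) + 3*(1/2) = 2*I**2 + 3/2 = 3/2 + 2*I**2)
62*P(X(2, -3)) - 156 = 62*(3/2 + 2*(-2)**2) - 156 = 62*(3/2 + 2*4) - 156 = 62*(3/2 + 8) - 156 = 62*(19/2) - 156 = 589 - 156 = 433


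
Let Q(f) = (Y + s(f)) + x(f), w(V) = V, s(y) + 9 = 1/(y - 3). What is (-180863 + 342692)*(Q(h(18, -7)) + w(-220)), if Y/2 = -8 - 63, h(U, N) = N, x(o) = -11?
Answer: -618348609/10 ≈ -6.1835e+7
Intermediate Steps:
s(y) = -9 + 1/(-3 + y) (s(y) = -9 + 1/(y - 3) = -9 + 1/(-3 + y))
Y = -142 (Y = 2*(-8 - 63) = 2*(-71) = -142)
Q(f) = -153 + (28 - 9*f)/(-3 + f) (Q(f) = (-142 + (28 - 9*f)/(-3 + f)) - 11 = -153 + (28 - 9*f)/(-3 + f))
(-180863 + 342692)*(Q(h(18, -7)) + w(-220)) = (-180863 + 342692)*((487 - 162*(-7))/(-3 - 7) - 220) = 161829*((487 + 1134)/(-10) - 220) = 161829*(-⅒*1621 - 220) = 161829*(-1621/10 - 220) = 161829*(-3821/10) = -618348609/10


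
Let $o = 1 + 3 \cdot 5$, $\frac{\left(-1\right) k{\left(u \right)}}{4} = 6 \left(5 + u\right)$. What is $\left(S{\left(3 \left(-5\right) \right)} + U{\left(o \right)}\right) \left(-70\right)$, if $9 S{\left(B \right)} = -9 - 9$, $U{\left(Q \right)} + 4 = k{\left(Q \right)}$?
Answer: $35700$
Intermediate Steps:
$k{\left(u \right)} = -120 - 24 u$ ($k{\left(u \right)} = - 4 \cdot 6 \left(5 + u\right) = - 4 \left(30 + 6 u\right) = -120 - 24 u$)
$o = 16$ ($o = 1 + 15 = 16$)
$U{\left(Q \right)} = -124 - 24 Q$ ($U{\left(Q \right)} = -4 - \left(120 + 24 Q\right) = -124 - 24 Q$)
$S{\left(B \right)} = -2$ ($S{\left(B \right)} = \frac{-9 - 9}{9} = \frac{1}{9} \left(-18\right) = -2$)
$\left(S{\left(3 \left(-5\right) \right)} + U{\left(o \right)}\right) \left(-70\right) = \left(-2 - 508\right) \left(-70\right) = \left(-510\right) \left(-70\right) = 35700$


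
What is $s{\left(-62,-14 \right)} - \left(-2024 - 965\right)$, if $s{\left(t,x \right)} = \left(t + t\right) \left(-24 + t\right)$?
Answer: $13653$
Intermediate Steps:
$s{\left(t,x \right)} = 2 t \left(-24 + t\right)$
$s{\left(-62,-14 \right)} - \left(-2024 - 965\right) = 2 \left(-62\right) \left(-24 - 62\right) - \left(-2024 - 965\right) = 2 \left(-62\right) \left(-86\right) - \left(-2024 - 965\right) = 10664 - -2989 = 10664 + 2989 = 13653$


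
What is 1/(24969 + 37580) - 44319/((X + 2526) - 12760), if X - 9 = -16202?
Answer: 924045186/550994141 ≈ 1.6771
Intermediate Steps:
X = -16193 (X = 9 - 16202 = -16193)
1/(24969 + 37580) - 44319/((X + 2526) - 12760) = 1/(24969 + 37580) - 44319/((-16193 + 2526) - 12760) = 1/62549 - 44319/(-13667 - 12760) = 1/62549 - 44319/(-26427) = 1/62549 - 44319*(-1/26427) = 1/62549 + 14773/8809 = 924045186/550994141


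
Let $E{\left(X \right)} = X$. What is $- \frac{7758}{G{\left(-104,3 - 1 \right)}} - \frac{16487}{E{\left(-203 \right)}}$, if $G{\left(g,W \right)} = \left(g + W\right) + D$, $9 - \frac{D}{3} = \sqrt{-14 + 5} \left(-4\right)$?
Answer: $\frac{25802453}{156107} + \frac{31032 i}{769} \approx 165.29 + 40.354 i$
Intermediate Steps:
$D = 27 + 36 i$ ($D = 27 - 3 \sqrt{-14 + 5} \left(-4\right) = 27 - 3 \sqrt{-9} \left(-4\right) = 27 - 3 \cdot 3 i \left(-4\right) = 27 - 3 \left(- 12 i\right) = 27 + 36 i \approx 27.0 + 36.0 i$)
$G{\left(g,W \right)} = 27 + W + g + 36 i$ ($G{\left(g,W \right)} = \left(g + W\right) + \left(27 + 36 i\right) = \left(W + g\right) + \left(27 + 36 i\right) = 27 + W + g + 36 i$)
$- \frac{7758}{G{\left(-104,3 - 1 \right)}} - \frac{16487}{E{\left(-203 \right)}} = - \frac{7758}{27 + \left(3 - 1\right) - 104 + 36 i} - \frac{16487}{-203} = - \frac{7758}{27 + \left(3 - 1\right) - 104 + 36 i} - - \frac{16487}{203} = - \frac{7758}{27 + 2 - 104 + 36 i} + \frac{16487}{203} = - \frac{7758}{-75 + 36 i} + \frac{16487}{203} = - 7758 \frac{-75 - 36 i}{6921} + \frac{16487}{203} = - \frac{862 \left(-75 - 36 i\right)}{769} + \frac{16487}{203} = \frac{16487}{203} - \frac{862 \left(-75 - 36 i\right)}{769}$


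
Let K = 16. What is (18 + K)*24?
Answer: 816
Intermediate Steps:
(18 + K)*24 = (18 + 16)*24 = 34*24 = 816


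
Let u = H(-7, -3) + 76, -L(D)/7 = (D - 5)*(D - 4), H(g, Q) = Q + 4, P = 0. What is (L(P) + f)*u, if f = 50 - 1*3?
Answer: -7161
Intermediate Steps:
H(g, Q) = 4 + Q
L(D) = -7*(-5 + D)*(-4 + D) (L(D) = -7*(D - 5)*(D - 4) = -7*(-5 + D)*(-4 + D))
f = 47 (f = 50 - 3 = 47)
u = 77 (u = (4 - 3) + 76 = 1 + 76 = 77)
(L(P) + f)*u = ((-140 - 7*0² + 63*0) + 47)*77 = ((-140 - 7*0 + 0) + 47)*77 = ((-140 + 0 + 0) + 47)*77 = (-140 + 47)*77 = -93*77 = -7161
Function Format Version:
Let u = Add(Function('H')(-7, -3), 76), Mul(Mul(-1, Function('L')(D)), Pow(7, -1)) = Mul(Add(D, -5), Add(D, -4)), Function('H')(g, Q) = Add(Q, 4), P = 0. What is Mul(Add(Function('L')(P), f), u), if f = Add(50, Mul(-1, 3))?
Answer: -7161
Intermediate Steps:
Function('H')(g, Q) = Add(4, Q)
Function('L')(D) = Mul(-7, Add(-5, D), Add(-4, D)) (Function('L')(D) = Mul(-7, Mul(Add(D, -5), Add(D, -4))) = Mul(-7, Mul(Add(-5, D), Add(-4, D))) = Mul(-7, Add(-5, D), Add(-4, D)))
f = 47 (f = Add(50, -3) = 47)
u = 77 (u = Add(Add(4, -3), 76) = Add(1, 76) = 77)
Mul(Add(Function('L')(P), f), u) = Mul(Add(Add(-140, Mul(-7, Pow(0, 2)), Mul(63, 0)), 47), 77) = Mul(Add(Add(-140, Mul(-7, 0), 0), 47), 77) = Mul(Add(Add(-140, 0, 0), 47), 77) = Mul(Add(-140, 47), 77) = Mul(-93, 77) = -7161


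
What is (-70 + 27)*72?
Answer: -3096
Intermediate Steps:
(-70 + 27)*72 = -43*72 = -3096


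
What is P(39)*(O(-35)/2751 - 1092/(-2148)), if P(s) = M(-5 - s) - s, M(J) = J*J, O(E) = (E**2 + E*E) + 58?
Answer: 63167661/23449 ≈ 2693.8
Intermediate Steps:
O(E) = 58 + 2*E**2 (O(E) = (E**2 + E**2) + 58 = 2*E**2 + 58 = 58 + 2*E**2)
M(J) = J**2
P(s) = (-5 - s)**2 - s
P(39)*(O(-35)/2751 - 1092/(-2148)) = ((5 + 39)**2 - 1*39)*((58 + 2*(-35)**2)/2751 - 1092/(-2148)) = (44**2 - 39)*((58 + 2*1225)*(1/2751) - 1092*(-1/2148)) = (1936 - 39)*((58 + 2450)*(1/2751) + 91/179) = 1897*(2508*(1/2751) + 91/179) = 1897*(836/917 + 91/179) = 1897*(233091/164143) = 63167661/23449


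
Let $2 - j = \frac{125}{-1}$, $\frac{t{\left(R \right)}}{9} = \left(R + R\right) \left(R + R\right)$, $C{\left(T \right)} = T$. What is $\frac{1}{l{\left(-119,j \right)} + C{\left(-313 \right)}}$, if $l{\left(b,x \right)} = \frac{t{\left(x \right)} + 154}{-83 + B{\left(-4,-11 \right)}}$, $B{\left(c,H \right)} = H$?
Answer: $- \frac{47}{305110} \approx -0.00015404$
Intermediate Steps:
$t{\left(R \right)} = 36 R^{2}$ ($t{\left(R \right)} = 9 \left(R + R\right) \left(R + R\right) = 9 \cdot 2 R 2 R = 9 \cdot 4 R^{2} = 36 R^{2}$)
$j = 127$ ($j = 2 - \frac{125}{-1} = 2 - 125 \left(-1\right) = 2 - -125 = 2 + 125 = 127$)
$l{\left(b,x \right)} = - \frac{77}{47} - \frac{18 x^{2}}{47}$ ($l{\left(b,x \right)} = \frac{36 x^{2} + 154}{-83 - 11} = \frac{154 + 36 x^{2}}{-94} = \left(154 + 36 x^{2}\right) \left(- \frac{1}{94}\right) = - \frac{77}{47} - \frac{18 x^{2}}{47}$)
$\frac{1}{l{\left(-119,j \right)} + C{\left(-313 \right)}} = \frac{1}{\left(- \frac{77}{47} - \frac{18 \cdot 127^{2}}{47}\right) - 313} = \frac{1}{\left(- \frac{77}{47} - \frac{290322}{47}\right) - 313} = \frac{1}{- \frac{290399}{47} - 313} = \frac{1}{- \frac{305110}{47}} = - \frac{47}{305110}$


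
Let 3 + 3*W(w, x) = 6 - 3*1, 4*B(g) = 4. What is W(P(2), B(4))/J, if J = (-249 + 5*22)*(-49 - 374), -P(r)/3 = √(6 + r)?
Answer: 0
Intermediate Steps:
B(g) = 1 (B(g) = (¼)*4 = 1)
P(r) = -3*√(6 + r)
W(w, x) = 0 (W(w, x) = -1 + (6 - 3*1)/3 = -1 + (6 - 3)/3 = -1 + (⅓)*3 = -1 + 1 = 0)
J = 58797 (J = (-249 + 110)*(-423) = -139*(-423) = 58797)
W(P(2), B(4))/J = 0/58797 = 0*(1/58797) = 0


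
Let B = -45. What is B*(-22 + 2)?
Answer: 900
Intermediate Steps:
B*(-22 + 2) = -45*(-22 + 2) = -45*(-20) = 900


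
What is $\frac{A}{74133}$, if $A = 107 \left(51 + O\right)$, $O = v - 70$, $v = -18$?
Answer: $- \frac{3959}{74133} \approx -0.053404$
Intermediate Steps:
$O = -88$ ($O = -18 - 70 = -88$)
$A = -3959$ ($A = 107 \left(51 - 88\right) = 107 \left(-37\right) = -3959$)
$\frac{A}{74133} = - \frac{3959}{74133}$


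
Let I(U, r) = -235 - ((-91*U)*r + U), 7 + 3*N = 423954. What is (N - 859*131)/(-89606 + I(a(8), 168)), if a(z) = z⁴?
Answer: 5080/11033949 ≈ 0.00046040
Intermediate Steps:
N = 423947/3 (N = -7/3 + (⅓)*423954 = -7/3 + 141318 = 423947/3 ≈ 1.4132e+5)
I(U, r) = -235 - U + 91*U*r (I(U, r) = -235 - (-91*U*r + U) = -235 - (U - 91*U*r) = -235 + (-U + 91*U*r) = -235 - U + 91*U*r)
(N - 859*131)/(-89606 + I(a(8), 168)) = (423947/3 - 859*131)/(-89606 + (-235 - 1*8⁴ + 91*8⁴*168)) = (423947/3 - 112529)/(-89606 + (-235 - 1*4096 + 91*4096*168)) = 86360/(3*(-89606 + (-235 - 4096 + 62619648))) = 86360/(3*(-89606 + 62615317)) = (86360/3)/62525711 = (86360/3)*(1/62525711) = 5080/11033949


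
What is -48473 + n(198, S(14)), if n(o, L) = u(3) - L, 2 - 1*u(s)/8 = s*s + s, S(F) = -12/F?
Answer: -339865/7 ≈ -48552.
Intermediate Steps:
u(s) = 16 - 8*s - 8*s² (u(s) = 16 - 8*(s*s + s) = 16 - 8*(s² + s) = 16 - 8*(s + s²) = 16 + (-8*s - 8*s²) = 16 - 8*s - 8*s²)
n(o, L) = -80 - L (n(o, L) = (16 - 8*3 - 8*3²) - L = (16 - 24 - 8*9) - L = (16 - 24 - 72) - L = -80 - L)
-48473 + n(198, S(14)) = -48473 + (-80 - (-12)/14) = -48473 + (-80 - 1*(-6/7)) = -48473 + (-80 + 6/7) = -48473 - 554/7 = -339865/7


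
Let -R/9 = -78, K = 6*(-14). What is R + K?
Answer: 618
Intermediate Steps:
K = -84
R = 702 (R = -9*(-78) = 702)
R + K = 702 - 84 = 618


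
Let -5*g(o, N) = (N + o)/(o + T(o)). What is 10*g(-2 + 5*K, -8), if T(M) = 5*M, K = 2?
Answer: 0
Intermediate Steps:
g(o, N) = -(N + o)/(30*o) (g(o, N) = -(N + o)/(5*(o + 5*o)) = -(N + o)/(5*(6*o)) = -(N + o)*1/(6*o)/5 = -(N + o)/(30*o))
10*g(-2 + 5*K, -8) = 10*((-1*(-8) - (-2 + 5*2))/(30*(-2 + 5*2))) = 10*((8 - (-2 + 10))/(30*(-2 + 10))) = 10*((1/30)*(8 - 1*8)/8) = 10*((1/30)*(⅛)*(8 - 8)) = 10*((1/30)*(⅛)*0) = 10*0 = 0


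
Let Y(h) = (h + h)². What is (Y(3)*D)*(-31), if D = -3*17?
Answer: 56916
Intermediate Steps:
Y(h) = 4*h² (Y(h) = (2*h)² = 4*h²)
D = -51
(Y(3)*D)*(-31) = ((4*3²)*(-51))*(-31) = ((4*9)*(-51))*(-31) = (36*(-51))*(-31) = -1836*(-31) = 56916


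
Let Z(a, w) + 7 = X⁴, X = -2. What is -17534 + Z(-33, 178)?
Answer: -17525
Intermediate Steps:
Z(a, w) = 9 (Z(a, w) = -7 + (-2)⁴ = -7 + 16 = 9)
-17534 + Z(-33, 178) = -17534 + 9 = -17525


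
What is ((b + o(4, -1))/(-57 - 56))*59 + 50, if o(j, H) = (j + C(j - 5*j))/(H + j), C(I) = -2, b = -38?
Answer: 23558/339 ≈ 69.493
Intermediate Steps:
o(j, H) = (-2 + j)/(H + j) (o(j, H) = (j - 2)/(H + j) = (-2 + j)/(H + j))
((b + o(4, -1))/(-57 - 56))*59 + 50 = ((-38 + (-2 + 4)/(-1 + 4))/(-57 - 56))*59 + 50 = ((-38 + 2/3)/(-113))*59 + 50 = ((-38 + (⅓)*2)*(-1/113))*59 + 50 = ((-38 + ⅔)*(-1/113))*59 + 50 = -112/3*(-1/113)*59 + 50 = (112/339)*59 + 50 = 6608/339 + 50 = 23558/339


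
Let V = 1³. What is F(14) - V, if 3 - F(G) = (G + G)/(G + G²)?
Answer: 28/15 ≈ 1.8667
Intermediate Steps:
V = 1
F(G) = 3 - 2*G/(G + G²) (F(G) = 3 - (G + G)/(G + G²) = 3 - 2*G/(G + G²))
F(14) - V = (1 + 3*14)/(1 + 14) - 1*1 = (1 + 42)/15 - 1 = (1/15)*43 - 1 = 43/15 - 1 = 28/15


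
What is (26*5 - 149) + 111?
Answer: 92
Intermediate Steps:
(26*5 - 149) + 111 = (130 - 149) + 111 = -19 + 111 = 92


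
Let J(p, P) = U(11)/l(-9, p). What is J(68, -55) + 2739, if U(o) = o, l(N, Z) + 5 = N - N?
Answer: 13684/5 ≈ 2736.8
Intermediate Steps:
l(N, Z) = -5 (l(N, Z) = -5 + (N - N) = -5 + 0 = -5)
J(p, P) = -11/5 (J(p, P) = 11/(-5) = 11*(-⅕) = -11/5)
J(68, -55) + 2739 = -11/5 + 2739 = 13684/5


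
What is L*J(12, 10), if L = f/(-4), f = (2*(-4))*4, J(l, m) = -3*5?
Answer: -120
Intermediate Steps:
J(l, m) = -15
f = -32 (f = -8*4 = -32)
L = 8 (L = -32/(-4) = -32*(-¼) = 8)
L*J(12, 10) = 8*(-15) = -120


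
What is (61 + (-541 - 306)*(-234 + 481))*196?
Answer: -40993008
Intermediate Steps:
(61 + (-541 - 306)*(-234 + 481))*196 = (61 - 847*247)*196 = (61 - 209209)*196 = -209148*196 = -40993008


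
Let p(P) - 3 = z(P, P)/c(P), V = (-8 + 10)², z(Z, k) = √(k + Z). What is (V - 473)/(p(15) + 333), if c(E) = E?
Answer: -1181880/846719 + 469*√30/1693438 ≈ -1.3943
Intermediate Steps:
z(Z, k) = √(Z + k)
V = 4 (V = 2² = 4)
p(P) = 3 + √2/√P (p(P) = 3 + √(P + P)/P = 3 + √(2*P)/P = 3 + (√2*√P)/P = 3 + √2/√P)
(V - 473)/(p(15) + 333) = (4 - 473)/((3 + √2/√15) + 333) = -469/((3 + √2*(√15/15)) + 333) = -469/((3 + √30/15) + 333) = -469/(336 + √30/15)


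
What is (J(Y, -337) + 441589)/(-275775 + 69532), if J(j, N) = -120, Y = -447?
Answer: -441469/206243 ≈ -2.1405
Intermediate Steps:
(J(Y, -337) + 441589)/(-275775 + 69532) = (-120 + 441589)/(-275775 + 69532) = 441469/(-206243) = 441469*(-1/206243) = -441469/206243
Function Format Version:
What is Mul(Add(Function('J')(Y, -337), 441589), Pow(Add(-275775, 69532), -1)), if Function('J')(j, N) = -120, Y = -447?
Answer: Rational(-441469, 206243) ≈ -2.1405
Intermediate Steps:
Mul(Add(Function('J')(Y, -337), 441589), Pow(Add(-275775, 69532), -1)) = Mul(Add(-120, 441589), Pow(Add(-275775, 69532), -1)) = Mul(441469, Pow(-206243, -1)) = Mul(441469, Rational(-1, 206243)) = Rational(-441469, 206243)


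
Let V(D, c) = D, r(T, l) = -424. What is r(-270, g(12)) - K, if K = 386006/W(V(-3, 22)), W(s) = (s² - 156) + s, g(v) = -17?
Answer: 161203/75 ≈ 2149.4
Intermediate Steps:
W(s) = -156 + s + s² (W(s) = (-156 + s²) + s = -156 + s + s²)
K = -193003/75 (K = 386006/(-156 - 3 + (-3)²) = 386006/(-156 - 3 + 9) = 386006/(-150) = 386006*(-1/150) = -193003/75 ≈ -2573.4)
r(-270, g(12)) - K = -424 - 1*(-193003/75) = -424 + 193003/75 = 161203/75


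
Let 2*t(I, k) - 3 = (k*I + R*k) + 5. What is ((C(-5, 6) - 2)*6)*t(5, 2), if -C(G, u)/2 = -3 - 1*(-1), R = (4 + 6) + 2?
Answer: 252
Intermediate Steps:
R = 12 (R = 10 + 2 = 12)
C(G, u) = 4 (C(G, u) = -2*(-3 - 1*(-1)) = -2*(-3 + 1) = -2*(-2) = 4)
t(I, k) = 4 + 6*k + I*k/2 (t(I, k) = 3/2 + ((k*I + 12*k) + 5)/2 = 3/2 + ((I*k + 12*k) + 5)/2 = 3/2 + ((12*k + I*k) + 5)/2 = 3/2 + (5 + 12*k + I*k)/2 = 3/2 + (5/2 + 6*k + I*k/2) = 4 + 6*k + I*k/2)
((C(-5, 6) - 2)*6)*t(5, 2) = ((4 - 2)*6)*(4 + 6*2 + (1/2)*5*2) = (2*6)*(4 + 12 + 5) = 12*21 = 252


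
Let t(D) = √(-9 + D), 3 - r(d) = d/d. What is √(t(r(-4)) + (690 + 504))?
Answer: √(1194 + I*√7) ≈ 34.554 + 0.0383*I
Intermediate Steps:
r(d) = 2 (r(d) = 3 - d/d = 3 - 1*1 = 3 - 1 = 2)
√(t(r(-4)) + (690 + 504)) = √(√(-9 + 2) + (690 + 504)) = √(√(-7) + 1194) = √(I*√7 + 1194) = √(1194 + I*√7)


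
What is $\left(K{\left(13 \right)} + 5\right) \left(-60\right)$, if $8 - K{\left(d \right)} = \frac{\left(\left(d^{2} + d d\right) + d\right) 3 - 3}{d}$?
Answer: $\frac{52860}{13} \approx 4066.2$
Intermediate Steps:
$K{\left(d \right)} = 8 - \frac{-3 + 3 d + 6 d^{2}}{d}$ ($K{\left(d \right)} = 8 - \frac{\left(\left(d^{2} + d d\right) + d\right) 3 - 3}{d} = 8 - \frac{\left(\left(d^{2} + d^{2}\right) + d\right) 3 - 3}{d} = 8 - \frac{\left(2 d^{2} + d\right) 3 - 3}{d} = 8 - \frac{\left(d + 2 d^{2}\right) 3 - 3}{d} = 8 - \frac{\left(3 d + 6 d^{2}\right) - 3}{d} = 8 - \frac{-3 + 3 d + 6 d^{2}}{d}$)
$\left(K{\left(13 \right)} + 5\right) \left(-60\right) = \left(\left(5 - 78 + \frac{3}{13}\right) + 5\right) \left(-60\right) = \left(- \frac{946}{13} + 5\right) \left(-60\right) = \left(- \frac{881}{13}\right) \left(-60\right) = \frac{52860}{13}$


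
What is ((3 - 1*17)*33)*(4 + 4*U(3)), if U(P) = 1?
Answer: -3696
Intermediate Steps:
((3 - 1*17)*33)*(4 + 4*U(3)) = ((3 - 1*17)*33)*(4 + 4*1) = ((3 - 17)*33)*(4 + 4) = -14*33*8 = -462*8 = -3696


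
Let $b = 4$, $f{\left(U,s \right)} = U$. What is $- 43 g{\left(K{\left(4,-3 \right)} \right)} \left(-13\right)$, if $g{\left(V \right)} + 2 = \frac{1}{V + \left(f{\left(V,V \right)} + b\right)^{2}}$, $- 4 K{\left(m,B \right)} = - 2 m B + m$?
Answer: $- \frac{1677}{2} \approx -838.5$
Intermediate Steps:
$K{\left(m,B \right)} = - \frac{m}{4} + \frac{B m}{2}$ ($K{\left(m,B \right)} = - \frac{- 2 m B + m}{4} = - \frac{- 2 B m + m}{4} = - \frac{m - 2 B m}{4} = - \frac{m}{4} + \frac{B m}{2}$)
$g{\left(V \right)} = -2 + \frac{1}{V + \left(4 + V\right)^{2}}$ ($g{\left(V \right)} = -2 + \frac{1}{V + \left(V + 4\right)^{2}} = -2 + \frac{1}{V + \left(4 + V\right)^{2}}$)
$- 43 g{\left(K{\left(4,-3 \right)} \right)} \left(-13\right) = - 43 \frac{1 - 2 \cdot \frac{1}{4} \cdot 4 \left(-1 + 2 \left(-3\right)\right) - 2 \left(4 + \frac{1}{4} \cdot 4 \left(-1 + 2 \left(-3\right)\right)\right)^{2}}{\frac{1}{4} \cdot 4 \left(-1 + 2 \left(-3\right)\right) + \left(4 + \frac{1}{4} \cdot 4 \left(-1 + 2 \left(-3\right)\right)\right)^{2}} \left(-13\right) = - 43 \frac{1 - 2 \cdot \frac{1}{4} \cdot 4 \left(-1 - 6\right) - 2 \left(4 + \frac{1}{4} \cdot 4 \left(-1 - 6\right)\right)^{2}}{\frac{1}{4} \cdot 4 \left(-1 - 6\right) + \left(4 + \frac{1}{4} \cdot 4 \left(-1 - 6\right)\right)^{2}} \left(-13\right) = - 43 \frac{1 - 2 \cdot \frac{1}{4} \cdot 4 \left(-7\right) - 2 \left(4 + \frac{1}{4} \cdot 4 \left(-7\right)\right)^{2}}{\frac{1}{4} \cdot 4 \left(-7\right) + \left(4 + \frac{1}{4} \cdot 4 \left(-7\right)\right)^{2}} \left(-13\right) = - 43 \frac{1 - -14 - 2 \left(4 - 7\right)^{2}}{-7 + \left(4 - 7\right)^{2}} \left(-13\right) = - 43 \frac{1 + 14 - 2 \left(-3\right)^{2}}{-7 + \left(-3\right)^{2}} \left(-13\right) = - 43 \frac{1 + 14 - 18}{-7 + 9} \left(-13\right) = - 43 \frac{1 + 14 - 18}{2} \left(-13\right) = - 43 \cdot \frac{1}{2} \left(-3\right) \left(-13\right) = \left(-43\right) \left(- \frac{3}{2}\right) \left(-13\right) = \frac{129}{2} \left(-13\right) = - \frac{1677}{2}$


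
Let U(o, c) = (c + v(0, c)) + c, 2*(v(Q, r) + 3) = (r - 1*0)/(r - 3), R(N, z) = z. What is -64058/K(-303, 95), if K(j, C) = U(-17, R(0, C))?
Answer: -11786672/34503 ≈ -341.61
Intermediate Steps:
v(Q, r) = -3 + r/(2*(-3 + r)) (v(Q, r) = -3 + ((r - 1*0)/(r - 3))/2 = -3 + ((r + 0)/(-3 + r))/2 = -3 + (r/(-3 + r))/2 = -3 + r/(2*(-3 + r)))
U(o, c) = 2*c + (18 - 5*c)/(2*(-3 + c)) (U(o, c) = (c + (18 - 5*c)/(2*(-3 + c))) + c = 2*c + (18 - 5*c)/(2*(-3 + c)))
K(j, C) = (18 - 17*C + 4*C**2)/(2*(-3 + C))
-64058/K(-303, 95) = -64058*2*(-3 + 95)/(18 - 17*95 + 4*95**2) = -64058*184/(18 - 1615 + 4*9025) = -64058*184/(18 - 1615 + 36100) = -64058/((1/2)*(1/92)*34503) = -64058/34503/184 = -64058*184/34503 = -11786672/34503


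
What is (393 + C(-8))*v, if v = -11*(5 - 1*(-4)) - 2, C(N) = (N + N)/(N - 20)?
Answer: -278255/7 ≈ -39751.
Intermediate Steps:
C(N) = 2*N/(-20 + N) (C(N) = (2*N)/(-20 + N) = 2*N/(-20 + N))
v = -101 (v = -11*(5 + 4) - 2 = -11*9 - 2 = -99 - 2 = -101)
(393 + C(-8))*v = (393 + 2*(-8)/(-20 - 8))*(-101) = (393 + 2*(-8)/(-28))*(-101) = (393 + 2*(-8)*(-1/28))*(-101) = (393 + 4/7)*(-101) = (2755/7)*(-101) = -278255/7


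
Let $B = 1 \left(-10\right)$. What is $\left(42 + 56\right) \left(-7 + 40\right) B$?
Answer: $-32340$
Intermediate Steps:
$B = -10$
$\left(42 + 56\right) \left(-7 + 40\right) B = \left(42 + 56\right) \left(-7 + 40\right) \left(-10\right) = 98 \cdot 33 \left(-10\right) = 3234 \left(-10\right) = -32340$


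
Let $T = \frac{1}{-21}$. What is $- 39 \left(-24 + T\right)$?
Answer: $\frac{6565}{7} \approx 937.86$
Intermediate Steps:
$T = - \frac{1}{21} \approx -0.047619$
$- 39 \left(-24 + T\right) = - 39 \left(-24 - \frac{1}{21}\right) = \left(-39\right) \left(- \frac{505}{21}\right) = \frac{6565}{7}$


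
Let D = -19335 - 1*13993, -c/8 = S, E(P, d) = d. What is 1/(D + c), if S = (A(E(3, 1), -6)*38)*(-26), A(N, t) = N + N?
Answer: -1/17520 ≈ -5.7078e-5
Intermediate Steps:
A(N, t) = 2*N
S = -1976 (S = ((2*1)*38)*(-26) = (2*38)*(-26) = 76*(-26) = -1976)
c = 15808 (c = -8*(-1976) = 15808)
D = -33328 (D = -19335 - 13993 = -33328)
1/(D + c) = 1/(-33328 + 15808) = 1/(-17520) = -1/17520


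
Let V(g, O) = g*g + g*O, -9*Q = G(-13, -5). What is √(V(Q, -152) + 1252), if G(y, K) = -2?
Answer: 2*√24670/9 ≈ 34.904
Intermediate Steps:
Q = 2/9 (Q = -⅑*(-2) = 2/9 ≈ 0.22222)
V(g, O) = g² + O*g
√(V(Q, -152) + 1252) = √(2*(-152 + 2/9)/9 + 1252) = √((2/9)*(-1366/9) + 1252) = √(-2732/81 + 1252) = √(98680/81) = 2*√24670/9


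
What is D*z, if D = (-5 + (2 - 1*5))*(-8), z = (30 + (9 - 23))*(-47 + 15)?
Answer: -32768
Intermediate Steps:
z = -512 (z = (30 - 14)*(-32) = 16*(-32) = -512)
D = 64 (D = (-5 + (2 - 5))*(-8) = (-5 - 3)*(-8) = -8*(-8) = 64)
D*z = 64*(-512) = -32768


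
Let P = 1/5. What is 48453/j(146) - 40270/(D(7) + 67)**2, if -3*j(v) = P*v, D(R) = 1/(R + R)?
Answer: -641982780515/128731266 ≈ -4987.0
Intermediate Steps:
P = 1/5 ≈ 0.20000
D(R) = 1/(2*R)
j(v) = -v/15
48453/j(146) - 40270/(D(7) + 67)**2 = 48453/((-1/15*146)) - 40270/((1/2)/7 + 67)**2 = 48453/(-146/15) - 40270/((1/2)*(1/7) + 67)**2 = 48453*(-15/146) - 40270/(1/14 + 67)**2 = -726795/146 - 40270/((939/14)**2) = -726795/146 - 40270/881721/196 = -726795/146 - 40270*196/881721 = -726795/146 - 7892920/881721 = -641982780515/128731266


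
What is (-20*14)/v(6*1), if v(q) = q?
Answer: -140/3 ≈ -46.667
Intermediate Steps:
(-20*14)/v(6*1) = (-20*14)/((6*1)) = -280/6 = -280*⅙ = -140/3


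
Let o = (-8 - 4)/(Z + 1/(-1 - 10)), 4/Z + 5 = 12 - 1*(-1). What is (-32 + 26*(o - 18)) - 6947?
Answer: -24629/3 ≈ -8209.7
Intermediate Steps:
Z = ½ (Z = 4/(-5 + (12 - 1*(-1))) = 4/(-5 + (12 + 1)) = 4/(-5 + 13) = 4/8 = 4*(⅛) = ½ ≈ 0.50000)
o = -88/3 (o = (-8 - 4)/(½ + 1/(-1 - 10)) = -12/(½ + 1/(-11)) = -12/(½ - 1/11) = -12/9/22 = -12*22/9 = -88/3 ≈ -29.333)
(-32 + 26*(o - 18)) - 6947 = (-32 + 26*(-88/3 - 18)) - 6947 = (-32 + 26*(-142/3)) - 6947 = (-32 - 3692/3) - 6947 = -3788/3 - 6947 = -24629/3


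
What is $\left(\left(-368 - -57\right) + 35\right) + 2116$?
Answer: $1840$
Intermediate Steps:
$\left(\left(-368 - -57\right) + 35\right) + 2116 = \left(\left(-368 + 57\right) + 35\right) + 2116 = \left(-311 + 35\right) + 2116 = -276 + 2116 = 1840$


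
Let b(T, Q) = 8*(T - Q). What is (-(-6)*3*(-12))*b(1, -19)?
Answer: -34560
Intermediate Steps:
b(T, Q) = -8*Q + 8*T
(-(-6)*3*(-12))*b(1, -19) = (-(-6)*3*(-12))*(-8*(-19) + 8*1) = (-3*(-6)*(-12))*(152 + 8) = (18*(-12))*160 = -216*160 = -34560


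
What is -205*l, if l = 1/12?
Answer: -205/12 ≈ -17.083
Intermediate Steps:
l = 1/12 ≈ 0.083333
-205*l = -205*1/12 = -205/12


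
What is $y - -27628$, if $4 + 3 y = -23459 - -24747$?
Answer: $28056$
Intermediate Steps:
$y = 428$ ($y = - \frac{4}{3} + \frac{-23459 - -24747}{3} = - \frac{4}{3} + \frac{-23459 + 24747}{3} = - \frac{4}{3} + \frac{1}{3} \cdot 1288 = - \frac{4}{3} + \frac{1288}{3} = 428$)
$y - -27628 = 428 - -27628 = 428 + 27628 = 28056$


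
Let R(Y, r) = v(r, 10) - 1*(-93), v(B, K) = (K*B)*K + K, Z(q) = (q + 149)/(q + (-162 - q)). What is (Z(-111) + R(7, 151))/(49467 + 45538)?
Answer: 1231424/7695405 ≈ 0.16002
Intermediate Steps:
Z(q) = -149/162 - q/162 (Z(q) = (149 + q)/(-162) = (149 + q)*(-1/162) = -149/162 - q/162)
v(B, K) = K + B*K² (v(B, K) = (B*K)*K + K = B*K² + K = K + B*K²)
R(Y, r) = 103 + 100*r (R(Y, r) = 10*(1 + r*10) - 1*(-93) = 10*(1 + 10*r) + 93 = (10 + 100*r) + 93 = 103 + 100*r)
(Z(-111) + R(7, 151))/(49467 + 45538) = ((-149/162 - 1/162*(-111)) + (103 + 100*151))/(49467 + 45538) = ((-149/162 + 37/54) + (103 + 15100))/95005 = (-19/81 + 15203)*(1/95005) = (1231424/81)*(1/95005) = 1231424/7695405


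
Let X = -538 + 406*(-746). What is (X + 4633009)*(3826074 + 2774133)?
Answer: 28576223226165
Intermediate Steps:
X = -303414 (X = -538 - 302876 = -303414)
(X + 4633009)*(3826074 + 2774133) = (-303414 + 4633009)*(3826074 + 2774133) = 4329595*6600207 = 28576223226165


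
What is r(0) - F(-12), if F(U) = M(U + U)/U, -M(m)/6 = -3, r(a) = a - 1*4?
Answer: -5/2 ≈ -2.5000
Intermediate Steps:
r(a) = -4 + a (r(a) = a - 4 = -4 + a)
M(m) = 18 (M(m) = -6*(-3) = 18)
F(U) = 18/U
r(0) - F(-12) = (-4 + 0) - 18/(-12) = -4 - 18*(-1)/12 = -4 - 1*(-3/2) = -4 + 3/2 = -5/2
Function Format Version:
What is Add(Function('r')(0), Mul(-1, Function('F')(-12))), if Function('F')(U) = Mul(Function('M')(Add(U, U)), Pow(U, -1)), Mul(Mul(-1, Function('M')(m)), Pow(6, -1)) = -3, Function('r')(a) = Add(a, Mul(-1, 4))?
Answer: Rational(-5, 2) ≈ -2.5000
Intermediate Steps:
Function('r')(a) = Add(-4, a) (Function('r')(a) = Add(a, -4) = Add(-4, a))
Function('M')(m) = 18 (Function('M')(m) = Mul(-6, -3) = 18)
Function('F')(U) = Mul(18, Pow(U, -1))
Add(Function('r')(0), Mul(-1, Function('F')(-12))) = Add(Add(-4, 0), Mul(-1, Mul(18, Pow(-12, -1)))) = Add(-4, Mul(-1, Mul(18, Rational(-1, 12)))) = Add(-4, Mul(-1, Rational(-3, 2))) = Add(-4, Rational(3, 2)) = Rational(-5, 2)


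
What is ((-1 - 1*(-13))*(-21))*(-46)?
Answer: 11592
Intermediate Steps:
((-1 - 1*(-13))*(-21))*(-46) = ((-1 + 13)*(-21))*(-46) = (12*(-21))*(-46) = -252*(-46) = 11592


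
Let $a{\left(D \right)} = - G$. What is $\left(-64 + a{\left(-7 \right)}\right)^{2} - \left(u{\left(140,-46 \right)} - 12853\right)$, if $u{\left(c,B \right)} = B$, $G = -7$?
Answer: $16148$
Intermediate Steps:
$a{\left(D \right)} = 7$ ($a{\left(D \right)} = \left(-1\right) \left(-7\right) = 7$)
$\left(-64 + a{\left(-7 \right)}\right)^{2} - \left(u{\left(140,-46 \right)} - 12853\right) = \left(-64 + 7\right)^{2} - \left(-46 - 12853\right) = \left(-57\right)^{2} - -12899 = 3249 + 12899 = 16148$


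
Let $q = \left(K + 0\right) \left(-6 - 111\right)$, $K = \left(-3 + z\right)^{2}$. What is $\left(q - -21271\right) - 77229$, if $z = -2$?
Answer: $-58883$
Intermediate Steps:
$K = 25$ ($K = \left(-3 - 2\right)^{2} = \left(-5\right)^{2} = 25$)
$q = -2925$ ($q = \left(25 + 0\right) \left(-6 - 111\right) = 25 \left(-6 - 111\right) = 25 \left(-117\right) = -2925$)
$\left(q - -21271\right) - 77229 = \left(-2925 - -21271\right) - 77229 = \left(-2925 + \left(-268 + 21539\right)\right) - 77229 = \left(-2925 + 21271\right) - 77229 = 18346 - 77229 = -58883$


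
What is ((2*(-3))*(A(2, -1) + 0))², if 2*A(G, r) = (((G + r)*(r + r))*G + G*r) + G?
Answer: 144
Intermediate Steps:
A(G, r) = G/2 + G*r/2 + G*r*(G + r) (A(G, r) = ((((G + r)*(r + r))*G + G*r) + G)/2 = ((((G + r)*(2*r))*G + G*r) + G)/2 = (((2*r*(G + r))*G + G*r) + G)/2 = ((2*G*r*(G + r) + G*r) + G)/2 = ((G*r + 2*G*r*(G + r)) + G)/2 = (G + G*r + 2*G*r*(G + r))/2 = G/2 + G*r/2 + G*r*(G + r))
((2*(-3))*(A(2, -1) + 0))² = ((2*(-3))*((½)*2*(1 - 1 + 2*(-1)² + 2*2*(-1)) + 0))² = (-6*((½)*2*(1 - 1 + 2*1 - 4) + 0))² = (-6*((½)*2*(1 - 1 + 2 - 4) + 0))² = (-6*((½)*2*(-2) + 0))² = (-6*(-2 + 0))² = (-6*(-2))² = 12² = 144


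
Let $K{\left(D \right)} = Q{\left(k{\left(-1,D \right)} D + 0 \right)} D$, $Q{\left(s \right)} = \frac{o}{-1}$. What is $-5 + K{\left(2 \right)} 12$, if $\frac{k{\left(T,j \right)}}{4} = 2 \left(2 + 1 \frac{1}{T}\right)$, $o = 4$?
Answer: $-101$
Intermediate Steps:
$k{\left(T,j \right)} = 16 + \frac{8}{T}$ ($k{\left(T,j \right)} = 4 \cdot 2 \left(2 + 1 \frac{1}{T}\right) = 4 \cdot 2 \left(2 + \frac{1}{T}\right) = 4 \left(4 + \frac{2}{T}\right) = 16 + \frac{8}{T}$)
$Q{\left(s \right)} = -4$ ($Q{\left(s \right)} = \frac{4}{-1} = 4 \left(-1\right) = -4$)
$K{\left(D \right)} = - 4 D$
$-5 + K{\left(2 \right)} 12 = -5 + \left(-4\right) 2 \cdot 12 = -5 - 96 = -101$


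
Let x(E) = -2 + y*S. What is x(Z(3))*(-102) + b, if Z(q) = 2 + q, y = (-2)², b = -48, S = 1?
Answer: -252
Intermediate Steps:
y = 4
x(E) = 2 (x(E) = -2 + 4*1 = -2 + 4 = 2)
x(Z(3))*(-102) + b = 2*(-102) - 48 = -204 - 48 = -252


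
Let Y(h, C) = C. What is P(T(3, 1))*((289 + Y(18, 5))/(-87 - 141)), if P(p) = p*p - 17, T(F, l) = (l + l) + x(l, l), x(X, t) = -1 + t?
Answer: 637/38 ≈ 16.763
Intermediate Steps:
T(F, l) = -1 + 3*l (T(F, l) = (l + l) + (-1 + l) = 2*l + (-1 + l) = -1 + 3*l)
P(p) = -17 + p² (P(p) = p² - 17 = -17 + p²)
P(T(3, 1))*((289 + Y(18, 5))/(-87 - 141)) = (-17 + (-1 + 3*1)²)*((289 + 5)/(-87 - 141)) = (-17 + (-1 + 3)²)*(294/(-228)) = (-17 + 2²)*(294*(-1/228)) = (-17 + 4)*(-49/38) = -13*(-49/38) = 637/38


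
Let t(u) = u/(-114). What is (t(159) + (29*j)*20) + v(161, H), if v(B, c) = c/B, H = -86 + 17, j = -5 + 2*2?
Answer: -154765/266 ≈ -581.82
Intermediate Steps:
j = -1 (j = -5 + 4 = -1)
H = -69
t(u) = -u/114 (t(u) = u*(-1/114) = -u/114)
(t(159) + (29*j)*20) + v(161, H) = (-1/114*159 + (29*(-1))*20) - 69/161 = (-53/38 - 29*20) - 69*1/161 = (-53/38 - 580) - 3/7 = -22093/38 - 3/7 = -154765/266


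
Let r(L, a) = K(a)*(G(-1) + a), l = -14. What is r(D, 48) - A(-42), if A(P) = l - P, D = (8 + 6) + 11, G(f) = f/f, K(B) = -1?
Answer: -77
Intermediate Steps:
G(f) = 1
D = 25 (D = 14 + 11 = 25)
r(L, a) = -1 - a (r(L, a) = -(1 + a) = -1 - a)
A(P) = -14 - P
r(D, 48) - A(-42) = (-1 - 1*48) - (-14 - 1*(-42)) = (-1 - 48) - (-14 + 42) = -49 - 1*28 = -49 - 28 = -77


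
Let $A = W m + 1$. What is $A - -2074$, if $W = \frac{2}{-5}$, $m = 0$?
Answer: $2075$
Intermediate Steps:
$W = - \frac{2}{5}$ ($W = 2 \left(- \frac{1}{5}\right) = - \frac{2}{5} \approx -0.4$)
$A = 1$ ($A = \left(- \frac{2}{5}\right) 0 + 1 = 0 + 1 = 1$)
$A - -2074 = 1 - -2074 = 1 + 2074 = 2075$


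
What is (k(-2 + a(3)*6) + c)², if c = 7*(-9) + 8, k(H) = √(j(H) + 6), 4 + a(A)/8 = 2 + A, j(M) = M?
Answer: 3077 - 220*√13 ≈ 2283.8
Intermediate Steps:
a(A) = -16 + 8*A (a(A) = -32 + 8*(2 + A) = -32 + (16 + 8*A) = -16 + 8*A)
k(H) = √(6 + H) (k(H) = √(H + 6) = √(6 + H))
c = -55 (c = -63 + 8 = -55)
(k(-2 + a(3)*6) + c)² = (√(6 + (-2 + (-16 + 8*3)*6)) - 55)² = (√(6 + (-2 + (-16 + 24)*6)) - 55)² = (√(6 + (-2 + 8*6)) - 55)² = (√(6 + (-2 + 48)) - 55)² = (√(6 + 46) - 55)² = (√52 - 55)² = (2*√13 - 55)² = (-55 + 2*√13)²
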